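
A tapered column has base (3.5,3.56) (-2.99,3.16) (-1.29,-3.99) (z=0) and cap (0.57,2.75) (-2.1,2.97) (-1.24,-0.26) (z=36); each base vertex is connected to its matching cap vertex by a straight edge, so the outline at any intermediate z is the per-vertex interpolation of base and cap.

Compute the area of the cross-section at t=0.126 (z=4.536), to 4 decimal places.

Area at t=0.126: 20.2537

Cross-section at t=0.126: each vertex is (1-t)·p0[i] + t·p1[i].
  v1: (1-0.126)·(3.5,3.56) + 0.126·(0.57,2.75) = (3.1308,3.4579)
  v2: (1-0.126)·(-2.99,3.16) + 0.126·(-2.1,2.97) = (-2.8779,3.1361)
  v3: (1-0.126)·(-1.29,-3.99) + 0.126·(-1.24,-0.26) = (-1.2837,-3.5200)
Shoelace sum Σ(x_i·y_{i+1} − x_{i+1}·y_i):
  i=1: 3.1308·3.1361 − -2.8779·3.4579 = +19.7699 (running +19.7699)
  i=2: -2.8779·-3.5200 − -1.2837·3.1361 = +14.1559 (running +33.9258)
  i=3: -1.2837·3.4579 − 3.1308·-3.5200 = +6.5816 (running +40.5074)
Area = |Σ|/2 = |40.5074|/2 = 20.2537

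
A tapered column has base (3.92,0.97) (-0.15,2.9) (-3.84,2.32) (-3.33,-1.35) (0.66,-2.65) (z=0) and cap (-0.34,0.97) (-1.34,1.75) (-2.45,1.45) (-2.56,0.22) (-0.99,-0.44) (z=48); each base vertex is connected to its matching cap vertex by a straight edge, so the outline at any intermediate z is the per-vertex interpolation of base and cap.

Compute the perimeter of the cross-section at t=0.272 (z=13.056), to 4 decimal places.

Perimeter at t=0.272: 17.1414

Cross-section at t=0.272: each vertex is (1-t)·p0[i] + t·p1[i].
  v1: (1-0.272)·(3.92,0.97) + 0.272·(-0.34,0.97) = (2.7613,0.9700)
  v2: (1-0.272)·(-0.15,2.9) + 0.272·(-1.34,1.75) = (-0.4737,2.5872)
  v3: (1-0.272)·(-3.84,2.32) + 0.272·(-2.45,1.45) = (-3.4619,2.0834)
  v4: (1-0.272)·(-3.33,-1.35) + 0.272·(-2.56,0.22) = (-3.1206,-0.9230)
  v5: (1-0.272)·(0.66,-2.65) + 0.272·(-0.99,-0.44) = (0.2112,-2.0489)
Perimeter = Σ |v_{i+1} − v_i|:
  edge 1→2: √(-3.2350² + 1.6172²) = 3.6167 (running 3.6167)
  edge 2→3: √(-2.9882² + -0.5038²) = 3.0304 (running 6.6471)
  edge 3→4: √(0.3414² + -3.0063²) = 3.0256 (running 9.6727)
  edge 4→5: √(3.3318² + -1.1259²) = 3.5169 (running 13.1896)
  edge 5→1: √(2.5501² + 3.0189²) = 3.9518 (running 17.1414)
Perimeter = 17.1414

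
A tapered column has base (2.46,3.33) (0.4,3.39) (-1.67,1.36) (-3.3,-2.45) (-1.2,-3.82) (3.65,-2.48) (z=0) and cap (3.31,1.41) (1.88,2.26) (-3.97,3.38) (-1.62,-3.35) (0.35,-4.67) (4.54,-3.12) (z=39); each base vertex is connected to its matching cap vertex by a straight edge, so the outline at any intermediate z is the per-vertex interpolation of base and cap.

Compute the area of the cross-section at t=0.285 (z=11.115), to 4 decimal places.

Area at t=0.285: 35.9129

Cross-section at t=0.285: each vertex is (1-t)·p0[i] + t·p1[i].
  v1: (1-0.285)·(2.46,3.33) + 0.285·(3.31,1.41) = (2.7023,2.7828)
  v2: (1-0.285)·(0.4,3.39) + 0.285·(1.88,2.26) = (0.8218,3.0680)
  v3: (1-0.285)·(-1.67,1.36) + 0.285·(-3.97,3.38) = (-2.3255,1.9357)
  v4: (1-0.285)·(-3.3,-2.45) + 0.285·(-1.62,-3.35) = (-2.8212,-2.7065)
  v5: (1-0.285)·(-1.2,-3.82) + 0.285·(0.35,-4.67) = (-0.7583,-4.0622)
  v6: (1-0.285)·(3.65,-2.48) + 0.285·(4.54,-3.12) = (3.9036,-2.6624)
Shoelace sum Σ(x_i·y_{i+1} − x_{i+1}·y_i):
  i=1: 2.7023·3.0680 − 0.8218·2.7828 = +6.0035 (running +6.0035)
  i=2: 0.8218·1.9357 − -2.3255·3.0680 = +8.7253 (running +14.7287)
  i=3: -2.3255·-2.7065 − -2.8212·1.9357 = +11.7550 (running +26.4837)
  i=4: -2.8212·-4.0622 − -0.7583·-2.7065 = +9.4082 (running +35.8919)
  i=5: -0.7583·-2.6624 − 3.9036·-4.0622 = +17.8764 (running +53.7683)
  i=6: 3.9036·2.7828 − 2.7023·-2.6624 = +18.0575 (running +71.8258)
Area = |Σ|/2 = |71.8258|/2 = 35.9129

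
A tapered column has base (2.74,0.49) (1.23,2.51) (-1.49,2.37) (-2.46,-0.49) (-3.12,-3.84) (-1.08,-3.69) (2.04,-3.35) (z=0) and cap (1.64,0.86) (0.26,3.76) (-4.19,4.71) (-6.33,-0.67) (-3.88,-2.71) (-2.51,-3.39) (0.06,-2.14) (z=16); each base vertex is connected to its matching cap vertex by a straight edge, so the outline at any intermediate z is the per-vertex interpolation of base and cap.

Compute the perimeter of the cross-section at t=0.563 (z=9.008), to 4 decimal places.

Cross-section at t=0.563: each vertex is (1-t)·p0[i] + t·p1[i].
  v1: (1-0.563)·(2.74,0.49) + 0.563·(1.64,0.86) = (2.1207,0.6983)
  v2: (1-0.563)·(1.23,2.51) + 0.563·(0.26,3.76) = (0.6839,3.2137)
  v3: (1-0.563)·(-1.49,2.37) + 0.563·(-4.19,4.71) = (-3.0101,3.6874)
  v4: (1-0.563)·(-2.46,-0.49) + 0.563·(-6.33,-0.67) = (-4.6388,-0.5913)
  v5: (1-0.563)·(-3.12,-3.84) + 0.563·(-3.88,-2.71) = (-3.5479,-3.2038)
  v6: (1-0.563)·(-1.08,-3.69) + 0.563·(-2.51,-3.39) = (-1.8851,-3.5211)
  v7: (1-0.563)·(2.04,-3.35) + 0.563·(0.06,-2.14) = (0.9253,-2.6688)
Perimeter = Σ |v_{i+1} − v_i|:
  edge 1→2: √(-1.4368² + 2.5154²) = 2.8969 (running 2.8969)
  edge 2→3: √(-3.6940² + 0.4737²) = 3.7242 (running 6.6211)
  edge 3→4: √(-1.6287² + -4.2788²) = 4.5783 (running 11.1994)
  edge 4→5: √(1.0909² + -2.6125²) = 2.8311 (running 14.0305)
  edge 5→6: √(1.6628² + -0.3173²) = 1.6928 (running 15.7233)
  edge 6→7: √(2.8104² + 0.8523²) = 2.9368 (running 18.6600)
  edge 7→1: √(1.1954² + 3.3671²) = 3.5730 (running 22.2330)
Perimeter = 22.2330

Perimeter at t=0.563: 22.2330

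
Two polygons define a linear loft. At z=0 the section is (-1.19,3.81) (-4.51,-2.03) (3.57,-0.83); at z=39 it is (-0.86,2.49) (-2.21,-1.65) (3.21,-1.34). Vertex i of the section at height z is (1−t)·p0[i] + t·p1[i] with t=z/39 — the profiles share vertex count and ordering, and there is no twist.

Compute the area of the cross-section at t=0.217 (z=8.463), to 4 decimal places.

Cross-section at t=0.217: each vertex is (1-t)·p0[i] + t·p1[i].
  v1: (1-0.217)·(-1.19,3.81) + 0.217·(-0.86,2.49) = (-1.1184,3.5236)
  v2: (1-0.217)·(-4.51,-2.03) + 0.217·(-2.21,-1.65) = (-4.0109,-1.9475)
  v3: (1-0.217)·(3.57,-0.83) + 0.217·(3.21,-1.34) = (3.4919,-0.9407)
Shoelace sum Σ(x_i·y_{i+1} − x_{i+1}·y_i):
  i=1: -1.1184·-1.9475 − -4.0109·3.5236 = +16.3108 (running +16.3108)
  i=2: -4.0109·-0.9407 − 3.4919·-1.9475 = +10.5735 (running +26.8843)
  i=3: 3.4919·3.5236 − -1.1184·-0.9407 = +11.2518 (running +38.1361)
Area = |Σ|/2 = |38.1361|/2 = 19.0680

Area at t=0.217: 19.0680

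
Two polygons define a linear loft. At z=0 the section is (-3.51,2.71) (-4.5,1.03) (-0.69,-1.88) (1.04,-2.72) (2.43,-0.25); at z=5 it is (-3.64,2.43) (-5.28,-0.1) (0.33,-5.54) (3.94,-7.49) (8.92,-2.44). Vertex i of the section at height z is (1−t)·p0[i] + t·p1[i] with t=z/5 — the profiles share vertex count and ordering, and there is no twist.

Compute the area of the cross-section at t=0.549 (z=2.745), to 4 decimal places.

Area at t=0.549: 39.7870

Cross-section at t=0.549: each vertex is (1-t)·p0[i] + t·p1[i].
  v1: (1-0.549)·(-3.51,2.71) + 0.549·(-3.64,2.43) = (-3.5814,2.5563)
  v2: (1-0.549)·(-4.5,1.03) + 0.549·(-5.28,-0.1) = (-4.9282,0.4096)
  v3: (1-0.549)·(-0.69,-1.88) + 0.549·(0.33,-5.54) = (-0.1300,-3.8893)
  v4: (1-0.549)·(1.04,-2.72) + 0.549·(3.94,-7.49) = (2.6321,-5.3387)
  v5: (1-0.549)·(2.43,-0.25) + 0.549·(8.92,-2.44) = (5.9930,-1.4523)
Shoelace sum Σ(x_i·y_{i+1} − x_{i+1}·y_i):
  i=1: -3.5814·0.4096 − -4.9282·2.5563 = +11.1309 (running +11.1309)
  i=2: -4.9282·-3.8893 − -0.1300·0.4096 = +19.2208 (running +30.3517)
  i=3: -0.1300·-5.3387 − 2.6321·-3.8893 = +10.9313 (running +41.2829)
  i=4: 2.6321·-1.4523 − 5.9930·-5.3387 = +28.1724 (running +69.4554)
  i=5: 5.9930·2.5563 − -3.5814·-1.4523 = +10.1186 (running +79.5739)
Area = |Σ|/2 = |79.5739|/2 = 39.7870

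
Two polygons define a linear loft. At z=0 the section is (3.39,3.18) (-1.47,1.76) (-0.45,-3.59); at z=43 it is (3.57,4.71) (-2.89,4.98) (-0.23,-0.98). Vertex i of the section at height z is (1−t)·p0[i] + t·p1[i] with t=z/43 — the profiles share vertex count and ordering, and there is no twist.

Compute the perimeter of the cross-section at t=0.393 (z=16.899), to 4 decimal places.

Cross-section at t=0.393: each vertex is (1-t)·p0[i] + t·p1[i].
  v1: (1-0.393)·(3.39,3.18) + 0.393·(3.57,4.71) = (3.4607,3.7813)
  v2: (1-0.393)·(-1.47,1.76) + 0.393·(-2.89,4.98) = (-2.0281,3.0255)
  v3: (1-0.393)·(-0.45,-3.59) + 0.393·(-0.23,-0.98) = (-0.3635,-2.5643)
Perimeter = Σ |v_{i+1} − v_i|:
  edge 1→2: √(-5.4888² + -0.7558²) = 5.5406 (running 5.5406)
  edge 2→3: √(1.6645² + -5.5897²) = 5.8323 (running 11.3729)
  edge 3→1: √(3.8243² + 6.3456²) = 7.4089 (running 18.7818)
Perimeter = 18.7818

Perimeter at t=0.393: 18.7818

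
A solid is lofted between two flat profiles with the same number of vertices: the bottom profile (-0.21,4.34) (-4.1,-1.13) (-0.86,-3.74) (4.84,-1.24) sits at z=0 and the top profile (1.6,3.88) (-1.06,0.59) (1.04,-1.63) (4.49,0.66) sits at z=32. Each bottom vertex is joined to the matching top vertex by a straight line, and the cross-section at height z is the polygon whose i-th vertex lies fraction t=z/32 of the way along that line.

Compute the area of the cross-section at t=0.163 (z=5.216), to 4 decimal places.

Area at t=0.163: 32.1541

Cross-section at t=0.163: each vertex is (1-t)·p0[i] + t·p1[i].
  v1: (1-0.163)·(-0.21,4.34) + 0.163·(1.6,3.88) = (0.0850,4.2650)
  v2: (1-0.163)·(-4.1,-1.13) + 0.163·(-1.06,0.59) = (-3.6045,-0.8496)
  v3: (1-0.163)·(-0.86,-3.74) + 0.163·(1.04,-1.63) = (-0.5503,-3.3961)
  v4: (1-0.163)·(4.84,-1.24) + 0.163·(4.49,0.66) = (4.7829,-0.9303)
Shoelace sum Σ(x_i·y_{i+1} − x_{i+1}·y_i):
  i=1: 0.0850·-0.8496 − -3.6045·4.2650 = +15.3009 (running +15.3009)
  i=2: -3.6045·-3.3961 − -0.5503·-0.8496 = +11.7735 (running +27.0744)
  i=3: -0.5503·-0.9303 − 4.7829·-3.3961 = +16.7552 (running +43.8296)
  i=4: 4.7829·4.2650 − 0.0850·-0.9303 = +20.4785 (running +64.3081)
Area = |Σ|/2 = |64.3081|/2 = 32.1541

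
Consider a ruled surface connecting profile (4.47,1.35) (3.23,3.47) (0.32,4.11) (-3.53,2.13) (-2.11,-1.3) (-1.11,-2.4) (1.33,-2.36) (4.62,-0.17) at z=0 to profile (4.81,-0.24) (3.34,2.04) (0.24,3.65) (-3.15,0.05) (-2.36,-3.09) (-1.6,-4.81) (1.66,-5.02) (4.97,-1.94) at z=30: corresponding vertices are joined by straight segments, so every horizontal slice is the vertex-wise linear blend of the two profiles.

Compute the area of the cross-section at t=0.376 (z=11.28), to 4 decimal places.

Area at t=0.376: 41.2435

Cross-section at t=0.376: each vertex is (1-t)·p0[i] + t·p1[i].
  v1: (1-0.376)·(4.47,1.35) + 0.376·(4.81,-0.24) = (4.5978,0.7522)
  v2: (1-0.376)·(3.23,3.47) + 0.376·(3.34,2.04) = (3.2714,2.9323)
  v3: (1-0.376)·(0.32,4.11) + 0.376·(0.24,3.65) = (0.2899,3.9370)
  v4: (1-0.376)·(-3.53,2.13) + 0.376·(-3.15,0.05) = (-3.3871,1.3479)
  v5: (1-0.376)·(-2.11,-1.3) + 0.376·(-2.36,-3.09) = (-2.2040,-1.9730)
  v6: (1-0.376)·(-1.11,-2.4) + 0.376·(-1.6,-4.81) = (-1.2942,-3.3062)
  v7: (1-0.376)·(1.33,-2.36) + 0.376·(1.66,-5.02) = (1.4541,-3.3602)
  v8: (1-0.376)·(4.62,-0.17) + 0.376·(4.97,-1.94) = (4.7516,-0.8355)
Shoelace sum Σ(x_i·y_{i+1} − x_{i+1}·y_i):
  i=1: 4.5978·2.9323 − 3.2714·0.7522 = +11.0218 (running +11.0218)
  i=2: 3.2714·3.9370 − 0.2899·2.9323 = +12.0293 (running +23.0511)
  i=3: 0.2899·1.3479 − -3.3871·3.9370 = +13.7260 (running +36.7771)
  i=4: -3.3871·-1.9730 − -2.2040·1.3479 = +9.6537 (running +46.4308)
  i=5: -2.2040·-3.3062 − -1.2942·-1.9730 = +4.7332 (running +51.1640)
  i=6: -1.2942·-3.3602 − 1.4541·-3.3062 = +9.1563 (running +60.3203)
  i=7: 1.4541·-0.8355 − 4.7516·-3.3602 = +14.7512 (running +75.0715)
  i=8: 4.7516·0.7522 − 4.5978·-0.8355 = +7.4156 (running +82.4871)
Area = |Σ|/2 = |82.4871|/2 = 41.2435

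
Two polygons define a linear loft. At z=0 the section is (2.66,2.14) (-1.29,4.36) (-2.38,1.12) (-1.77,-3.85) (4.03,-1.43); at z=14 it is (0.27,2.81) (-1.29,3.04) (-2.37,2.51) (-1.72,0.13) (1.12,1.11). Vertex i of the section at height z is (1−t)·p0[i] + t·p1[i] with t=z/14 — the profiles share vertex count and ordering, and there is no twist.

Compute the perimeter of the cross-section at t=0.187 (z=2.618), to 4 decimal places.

Cross-section at t=0.187: each vertex is (1-t)·p0[i] + t·p1[i].
  v1: (1-0.187)·(2.66,2.14) + 0.187·(0.27,2.81) = (2.2131,2.2653)
  v2: (1-0.187)·(-1.29,4.36) + 0.187·(-1.29,3.04) = (-1.2900,4.1132)
  v3: (1-0.187)·(-2.38,1.12) + 0.187·(-2.37,2.51) = (-2.3781,1.3799)
  v4: (1-0.187)·(-1.77,-3.85) + 0.187·(-1.72,0.13) = (-1.7606,-3.1057)
  v5: (1-0.187)·(4.03,-1.43) + 0.187·(1.12,1.11) = (3.4858,-0.9550)
Perimeter = Σ |v_{i+1} − v_i|:
  edge 1→2: √(-3.5031² + 1.8479²) = 3.9606 (running 3.9606)
  edge 2→3: √(-1.0881² + -2.7332²) = 2.9419 (running 6.9024)
  edge 3→4: √(0.6175² + -4.4857²) = 4.5280 (running 11.4304)
  edge 4→5: √(5.2465² + 2.1507²) = 5.6702 (running 17.1006)
  edge 5→1: √(-1.2728² + 3.2203²) = 3.4627 (running 20.5633)
Perimeter = 20.5633

Perimeter at t=0.187: 20.5633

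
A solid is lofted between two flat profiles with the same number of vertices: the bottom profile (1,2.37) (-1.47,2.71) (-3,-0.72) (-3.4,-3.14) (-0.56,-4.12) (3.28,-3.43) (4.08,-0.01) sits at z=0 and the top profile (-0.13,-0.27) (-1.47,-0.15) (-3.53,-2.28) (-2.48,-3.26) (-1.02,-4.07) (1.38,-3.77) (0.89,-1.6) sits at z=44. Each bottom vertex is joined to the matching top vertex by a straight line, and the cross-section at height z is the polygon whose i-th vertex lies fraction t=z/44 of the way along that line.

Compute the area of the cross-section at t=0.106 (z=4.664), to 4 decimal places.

Area at t=0.106: 33.7023

Cross-section at t=0.106: each vertex is (1-t)·p0[i] + t·p1[i].
  v1: (1-0.106)·(1,2.37) + 0.106·(-0.13,-0.27) = (0.8802,2.0902)
  v2: (1-0.106)·(-1.47,2.71) + 0.106·(-1.47,-0.15) = (-1.4700,2.4068)
  v3: (1-0.106)·(-3,-0.72) + 0.106·(-3.53,-2.28) = (-3.0562,-0.8854)
  v4: (1-0.106)·(-3.4,-3.14) + 0.106·(-2.48,-3.26) = (-3.3025,-3.1527)
  v5: (1-0.106)·(-0.56,-4.12) + 0.106·(-1.02,-4.07) = (-0.6088,-4.1147)
  v6: (1-0.106)·(3.28,-3.43) + 0.106·(1.38,-3.77) = (3.0786,-3.4660)
  v7: (1-0.106)·(4.08,-0.01) + 0.106·(0.89,-1.6) = (3.7419,-0.1785)
Shoelace sum Σ(x_i·y_{i+1} − x_{i+1}·y_i):
  i=1: 0.8802·2.4068 − -1.4700·2.0902 = +5.1911 (running +5.1911)
  i=2: -1.4700·-0.8854 − -3.0562·2.4068 = +8.6572 (running +13.8483)
  i=3: -3.0562·-3.1527 − -3.3025·-0.8854 = +6.7114 (running +20.5597)
  i=4: -3.3025·-4.1147 − -0.6088·-3.1527 = +11.6695 (running +32.2292)
  i=5: -0.6088·-3.4660 − 3.0786·-4.1147 = +14.7775 (running +47.0067)
  i=6: 3.0786·-0.1785 − 3.7419·-3.4660 = +12.4198 (running +59.4264)
  i=7: 3.7419·2.0902 − 0.8802·-0.1785 = +7.9782 (running +67.4047)
Area = |Σ|/2 = |67.4047|/2 = 33.7023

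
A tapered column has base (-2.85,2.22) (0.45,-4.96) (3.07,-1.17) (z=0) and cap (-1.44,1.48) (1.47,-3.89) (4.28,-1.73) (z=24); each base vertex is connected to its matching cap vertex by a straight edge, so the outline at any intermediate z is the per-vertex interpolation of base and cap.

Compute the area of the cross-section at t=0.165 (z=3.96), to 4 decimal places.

Area at t=0.165: 14.8189

Cross-section at t=0.165: each vertex is (1-t)·p0[i] + t·p1[i].
  v1: (1-0.165)·(-2.85,2.22) + 0.165·(-1.44,1.48) = (-2.6174,2.0979)
  v2: (1-0.165)·(0.45,-4.96) + 0.165·(1.47,-3.89) = (0.6183,-4.7834)
  v3: (1-0.165)·(3.07,-1.17) + 0.165·(4.28,-1.73) = (3.2696,-1.2624)
Shoelace sum Σ(x_i·y_{i+1} − x_{i+1}·y_i):
  i=1: -2.6174·-4.7834 − 0.6183·2.0979 = +11.2228 (running +11.2228)
  i=2: 0.6183·-1.2624 − 3.2696·-4.7834 = +14.8597 (running +26.0825)
  i=3: 3.2696·2.0979 − -2.6174·-1.2624 = +3.5553 (running +29.6378)
Area = |Σ|/2 = |29.6378|/2 = 14.8189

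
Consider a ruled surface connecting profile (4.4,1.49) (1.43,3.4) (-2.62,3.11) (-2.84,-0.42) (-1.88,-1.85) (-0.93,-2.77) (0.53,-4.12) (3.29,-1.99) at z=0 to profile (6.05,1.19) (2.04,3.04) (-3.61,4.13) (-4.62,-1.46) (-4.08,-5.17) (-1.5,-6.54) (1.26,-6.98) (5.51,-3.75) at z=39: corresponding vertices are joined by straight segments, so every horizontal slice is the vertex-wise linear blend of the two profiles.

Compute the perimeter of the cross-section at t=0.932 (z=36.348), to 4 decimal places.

Cross-section at t=0.932: each vertex is (1-t)·p0[i] + t·p1[i].
  v1: (1-0.932)·(4.4,1.49) + 0.932·(6.05,1.19) = (5.9378,1.2104)
  v2: (1-0.932)·(1.43,3.4) + 0.932·(2.04,3.04) = (1.9985,3.0645)
  v3: (1-0.932)·(-2.62,3.11) + 0.932·(-3.61,4.13) = (-3.5427,4.0606)
  v4: (1-0.932)·(-2.84,-0.42) + 0.932·(-4.62,-1.46) = (-4.4990,-1.3893)
  v5: (1-0.932)·(-1.88,-1.85) + 0.932·(-4.08,-5.17) = (-3.9304,-4.9442)
  v6: (1-0.932)·(-0.93,-2.77) + 0.932·(-1.5,-6.54) = (-1.4612,-6.2836)
  v7: (1-0.932)·(0.53,-4.12) + 0.932·(1.26,-6.98) = (1.2104,-6.7855)
  v8: (1-0.932)·(3.29,-1.99) + 0.932·(5.51,-3.75) = (5.3590,-3.6303)
Perimeter = Σ |v_{i+1} − v_i|:
  edge 1→2: √(-3.9393² + 1.8541²) = 4.3538 (running 4.3538)
  edge 2→3: √(-5.5412² + 0.9962²) = 5.6300 (running 9.9838)
  edge 3→4: √(-0.9563² + -5.4499²) = 5.5332 (running 15.5170)
  edge 4→5: √(0.5686² + -3.5550²) = 3.6001 (running 19.1171)
  edge 5→6: √(2.4692² + -1.3394²) = 2.8090 (running 21.9262)
  edge 6→7: √(2.6716² + -0.5019²) = 2.7183 (running 24.6445)
  edge 7→8: √(4.1487² + 3.1552²) = 5.2122 (running 29.8567)
  edge 8→1: √(0.5788² + 4.8407²) = 4.8752 (running 34.7319)
Perimeter = 34.7319

Perimeter at t=0.932: 34.7319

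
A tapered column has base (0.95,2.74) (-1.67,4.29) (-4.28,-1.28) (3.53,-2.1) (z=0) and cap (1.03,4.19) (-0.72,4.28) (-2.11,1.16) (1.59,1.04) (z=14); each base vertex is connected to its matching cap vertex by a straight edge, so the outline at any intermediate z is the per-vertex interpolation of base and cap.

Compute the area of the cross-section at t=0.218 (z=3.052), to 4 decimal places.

Area at t=0.218: 22.3074

Cross-section at t=0.218: each vertex is (1-t)·p0[i] + t·p1[i].
  v1: (1-0.218)·(0.95,2.74) + 0.218·(1.03,4.19) = (0.9674,3.0561)
  v2: (1-0.218)·(-1.67,4.29) + 0.218·(-0.72,4.28) = (-1.4629,4.2878)
  v3: (1-0.218)·(-4.28,-1.28) + 0.218·(-2.11,1.16) = (-3.8069,-0.7481)
  v4: (1-0.218)·(3.53,-2.1) + 0.218·(1.59,1.04) = (3.1071,-1.4155)
Shoelace sum Σ(x_i·y_{i+1} − x_{i+1}·y_i):
  i=1: 0.9674·4.2878 − -1.4629·3.0561 = +8.6190 (running +8.6190)
  i=2: -1.4629·-0.7481 − -3.8069·4.2878 = +17.4178 (running +26.0368)
  i=3: -3.8069·-1.4155 − 3.1071·-0.7481 = +7.7130 (running +33.7498)
  i=4: 3.1071·3.0561 − 0.9674·-1.4155 = +10.8649 (running +44.6147)
Area = |Σ|/2 = |44.6147|/2 = 22.3074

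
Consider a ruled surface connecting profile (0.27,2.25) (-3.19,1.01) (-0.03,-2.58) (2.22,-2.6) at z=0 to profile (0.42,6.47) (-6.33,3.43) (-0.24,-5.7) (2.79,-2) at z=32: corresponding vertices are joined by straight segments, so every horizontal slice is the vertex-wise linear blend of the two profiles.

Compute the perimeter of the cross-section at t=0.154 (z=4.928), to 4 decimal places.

Perimeter at t=0.154: 18.1769

Cross-section at t=0.154: each vertex is (1-t)·p0[i] + t·p1[i].
  v1: (1-0.154)·(0.27,2.25) + 0.154·(0.42,6.47) = (0.2931,2.8999)
  v2: (1-0.154)·(-3.19,1.01) + 0.154·(-6.33,3.43) = (-3.6736,1.3827)
  v3: (1-0.154)·(-0.03,-2.58) + 0.154·(-0.24,-5.7) = (-0.0623,-3.0605)
  v4: (1-0.154)·(2.22,-2.6) + 0.154·(2.79,-2) = (2.3078,-2.5076)
Perimeter = Σ |v_{i+1} − v_i|:
  edge 1→2: √(-3.9667² + -1.5172²) = 4.2469 (running 4.2469)
  edge 2→3: √(3.6112² + -4.4432²) = 5.7256 (running 9.9725)
  edge 3→4: √(2.3701² + 0.5529²) = 2.4338 (running 12.4063)
  edge 4→1: √(-2.0147² + 5.4075²) = 5.7706 (running 18.1769)
Perimeter = 18.1769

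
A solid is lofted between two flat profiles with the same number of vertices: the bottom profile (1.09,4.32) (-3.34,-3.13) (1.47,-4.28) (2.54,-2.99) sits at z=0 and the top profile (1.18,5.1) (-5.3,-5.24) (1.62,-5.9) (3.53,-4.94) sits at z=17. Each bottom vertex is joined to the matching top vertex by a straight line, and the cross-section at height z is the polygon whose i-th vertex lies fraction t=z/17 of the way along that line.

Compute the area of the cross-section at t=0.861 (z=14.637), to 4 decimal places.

Cross-section at t=0.861: each vertex is (1-t)·p0[i] + t·p1[i].
  v1: (1-0.861)·(1.09,4.32) + 0.861·(1.18,5.1) = (1.1675,4.9916)
  v2: (1-0.861)·(-3.34,-3.13) + 0.861·(-5.3,-5.24) = (-5.0276,-4.9467)
  v3: (1-0.861)·(1.47,-4.28) + 0.861·(1.62,-5.9) = (1.5992,-5.6748)
  v4: (1-0.861)·(2.54,-2.99) + 0.861·(3.53,-4.94) = (3.3924,-4.6690)
Shoelace sum Σ(x_i·y_{i+1} − x_{i+1}·y_i):
  i=1: 1.1675·-4.9467 − -5.0276·4.9916 = +19.3202 (running +19.3202)
  i=2: -5.0276·-5.6748 − 1.5992·-4.9467 = +36.4410 (running +55.7613)
  i=3: 1.5992·-4.6690 − 3.3924·-5.6748 = +11.7849 (running +67.5461)
  i=4: 3.3924·4.9916 − 1.1675·-4.6690 = +22.3843 (running +89.9305)
Area = |Σ|/2 = |89.9305|/2 = 44.9652

Area at t=0.861: 44.9652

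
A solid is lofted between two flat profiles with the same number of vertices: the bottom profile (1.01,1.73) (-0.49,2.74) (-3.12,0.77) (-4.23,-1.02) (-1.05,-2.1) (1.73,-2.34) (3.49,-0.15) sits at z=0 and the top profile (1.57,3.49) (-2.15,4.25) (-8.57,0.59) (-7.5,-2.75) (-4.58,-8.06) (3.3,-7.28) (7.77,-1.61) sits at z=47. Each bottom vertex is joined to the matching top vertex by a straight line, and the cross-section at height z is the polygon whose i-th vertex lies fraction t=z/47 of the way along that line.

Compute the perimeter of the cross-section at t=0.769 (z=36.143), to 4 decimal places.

Perimeter at t=0.769: 37.8578

Cross-section at t=0.769: each vertex is (1-t)·p0[i] + t·p1[i].
  v1: (1-0.769)·(1.01,1.73) + 0.769·(1.57,3.49) = (1.4406,3.0834)
  v2: (1-0.769)·(-0.49,2.74) + 0.769·(-2.15,4.25) = (-1.7665,3.9012)
  v3: (1-0.769)·(-3.12,0.77) + 0.769·(-8.57,0.59) = (-7.3111,0.6316)
  v4: (1-0.769)·(-4.23,-1.02) + 0.769·(-7.5,-2.75) = (-6.7446,-2.3504)
  v5: (1-0.769)·(-1.05,-2.1) + 0.769·(-4.58,-8.06) = (-3.7646,-6.6832)
  v6: (1-0.769)·(1.73,-2.34) + 0.769·(3.3,-7.28) = (2.9373,-6.1389)
  v7: (1-0.769)·(3.49,-0.15) + 0.769·(7.77,-1.61) = (6.7813,-1.2727)
Perimeter = Σ |v_{i+1} − v_i|:
  edge 1→2: √(-3.2072² + 0.8177²) = 3.3098 (running 3.3098)
  edge 2→3: √(-5.5445² + -3.2696²) = 6.4368 (running 9.7466)
  edge 3→4: √(0.5664² + -2.9819²) = 3.0353 (running 12.7818)
  edge 4→5: √(2.9801² + -4.3329²) = 5.2588 (running 18.0406)
  edge 5→6: √(6.7019² + 0.5444²) = 6.7240 (running 24.7646)
  edge 6→7: √(3.8440² + 4.8661²) = 6.2012 (running 30.9658)
  edge 7→1: √(-5.3407² + 4.3562²) = 6.8920 (running 37.8578)
Perimeter = 37.8578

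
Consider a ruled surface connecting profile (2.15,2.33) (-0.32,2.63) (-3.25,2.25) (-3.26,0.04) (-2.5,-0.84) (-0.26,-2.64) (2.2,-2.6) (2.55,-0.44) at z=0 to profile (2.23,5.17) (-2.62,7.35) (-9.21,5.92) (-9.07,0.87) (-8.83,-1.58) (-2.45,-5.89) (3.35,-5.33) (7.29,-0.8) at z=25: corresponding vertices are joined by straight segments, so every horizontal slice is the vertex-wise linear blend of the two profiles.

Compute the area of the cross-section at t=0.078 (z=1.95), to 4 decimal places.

Cross-section at t=0.078: each vertex is (1-t)·p0[i] + t·p1[i].
  v1: (1-0.078)·(2.15,2.33) + 0.078·(2.23,5.17) = (2.1562,2.5515)
  v2: (1-0.078)·(-0.32,2.63) + 0.078·(-2.62,7.35) = (-0.4994,2.9982)
  v3: (1-0.078)·(-3.25,2.25) + 0.078·(-9.21,5.92) = (-3.7149,2.5363)
  v4: (1-0.078)·(-3.26,0.04) + 0.078·(-9.07,0.87) = (-3.7132,0.1047)
  v5: (1-0.078)·(-2.5,-0.84) + 0.078·(-8.83,-1.58) = (-2.9937,-0.8977)
  v6: (1-0.078)·(-0.26,-2.64) + 0.078·(-2.45,-5.89) = (-0.4308,-2.8935)
  v7: (1-0.078)·(2.2,-2.6) + 0.078·(3.35,-5.33) = (2.2897,-2.8129)
  v8: (1-0.078)·(2.55,-0.44) + 0.078·(7.29,-0.8) = (2.9197,-0.4681)
Shoelace sum Σ(x_i·y_{i+1} − x_{i+1}·y_i):
  i=1: 2.1562·2.9982 − -0.4994·2.5515 = +7.7390 (running +7.7390)
  i=2: -0.4994·2.5363 − -3.7149·2.9982 = +9.8712 (running +17.6102)
  i=3: -3.7149·0.1047 − -3.7132·2.5363 = +9.0285 (running +26.6387)
  i=4: -3.7132·-0.8977 − -2.9937·0.1047 = +3.6470 (running +30.2856)
  i=5: -2.9937·-2.8935 − -0.4308·-0.8977 = +8.2756 (running +38.5613)
  i=6: -0.4308·-2.8129 − 2.2897·-2.8935 = +7.8371 (running +46.3984)
  i=7: 2.2897·-0.4681 − 2.9197·-2.8129 = +7.1412 (running +53.5396)
  i=8: 2.9197·2.5515 − 2.1562·-0.4681 = +8.4590 (running +61.9986)
Area = |Σ|/2 = |61.9986|/2 = 30.9993

Area at t=0.078: 30.9993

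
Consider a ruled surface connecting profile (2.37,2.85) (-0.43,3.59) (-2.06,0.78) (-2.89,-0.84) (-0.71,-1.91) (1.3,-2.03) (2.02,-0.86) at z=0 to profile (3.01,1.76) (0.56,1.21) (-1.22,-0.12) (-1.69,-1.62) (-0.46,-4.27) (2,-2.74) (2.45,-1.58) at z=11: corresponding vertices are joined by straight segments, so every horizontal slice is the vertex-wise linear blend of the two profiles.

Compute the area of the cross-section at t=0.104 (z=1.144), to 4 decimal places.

Cross-section at t=0.104: each vertex is (1-t)·p0[i] + t·p1[i].
  v1: (1-0.104)·(2.37,2.85) + 0.104·(3.01,1.76) = (2.4366,2.7366)
  v2: (1-0.104)·(-0.43,3.59) + 0.104·(0.56,1.21) = (-0.3270,3.3425)
  v3: (1-0.104)·(-2.06,0.78) + 0.104·(-1.22,-0.12) = (-1.9726,0.6864)
  v4: (1-0.104)·(-2.89,-0.84) + 0.104·(-1.69,-1.62) = (-2.7652,-0.9211)
  v5: (1-0.104)·(-0.71,-1.91) + 0.104·(-0.46,-4.27) = (-0.6840,-2.1554)
  v6: (1-0.104)·(1.3,-2.03) + 0.104·(2,-2.74) = (1.3728,-2.1038)
  v7: (1-0.104)·(2.02,-0.86) + 0.104·(2.45,-1.58) = (2.0647,-0.9349)
Shoelace sum Σ(x_i·y_{i+1} − x_{i+1}·y_i):
  i=1: 2.4366·3.3425 − -0.3270·2.7366 = +9.0391 (running +9.0391)
  i=2: -0.3270·0.6864 − -1.9726·3.3425 = +6.3690 (running +15.4082)
  i=3: -1.9726·-0.9211 − -2.7652·0.6864 = +3.7151 (running +19.1232)
  i=4: -2.7652·-2.1554 − -0.6840·-0.9211 = +5.3302 (running +24.4534)
  i=5: -0.6840·-2.1038 − 1.3728·-2.1554 = +4.3980 (running +28.8514)
  i=6: 1.3728·-0.9349 − 2.0647·-2.1038 = +3.0604 (running +31.9119)
  i=7: 2.0647·2.7366 − 2.4366·-0.9349 = +7.9283 (running +39.8402)
Area = |Σ|/2 = |39.8402|/2 = 19.9201

Area at t=0.104: 19.9201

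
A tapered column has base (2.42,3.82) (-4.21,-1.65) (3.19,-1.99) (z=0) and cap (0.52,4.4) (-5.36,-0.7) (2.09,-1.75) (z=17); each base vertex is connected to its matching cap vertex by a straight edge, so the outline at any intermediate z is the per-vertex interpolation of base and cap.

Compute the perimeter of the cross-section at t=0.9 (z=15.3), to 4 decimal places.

Perimeter at t=0.9: 21.6685

Cross-section at t=0.9: each vertex is (1-t)·p0[i] + t·p1[i].
  v1: (1-0.9)·(2.42,3.82) + 0.9·(0.52,4.4) = (0.7100,4.3420)
  v2: (1-0.9)·(-4.21,-1.65) + 0.9·(-5.36,-0.7) = (-5.2450,-0.7950)
  v3: (1-0.9)·(3.19,-1.99) + 0.9·(2.09,-1.75) = (2.2000,-1.7740)
Perimeter = Σ |v_{i+1} − v_i|:
  edge 1→2: √(-5.9550² + -5.1370²) = 7.8645 (running 7.8645)
  edge 2→3: √(7.4450² + -0.9790²) = 7.5091 (running 15.3736)
  edge 3→1: √(-1.4900² + 6.1160²) = 6.2949 (running 21.6685)
Perimeter = 21.6685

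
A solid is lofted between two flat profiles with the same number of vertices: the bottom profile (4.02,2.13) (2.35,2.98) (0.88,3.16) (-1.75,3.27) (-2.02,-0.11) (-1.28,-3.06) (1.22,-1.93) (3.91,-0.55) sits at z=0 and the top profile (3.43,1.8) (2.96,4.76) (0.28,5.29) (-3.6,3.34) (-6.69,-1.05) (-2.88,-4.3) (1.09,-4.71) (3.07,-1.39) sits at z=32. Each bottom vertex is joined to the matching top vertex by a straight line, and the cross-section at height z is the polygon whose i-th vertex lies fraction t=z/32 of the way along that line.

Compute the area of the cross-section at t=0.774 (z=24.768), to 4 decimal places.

Area at t=0.774: 58.8719

Cross-section at t=0.774: each vertex is (1-t)·p0[i] + t·p1[i].
  v1: (1-0.774)·(4.02,2.13) + 0.774·(3.43,1.8) = (3.5633,1.8746)
  v2: (1-0.774)·(2.35,2.98) + 0.774·(2.96,4.76) = (2.8221,4.3577)
  v3: (1-0.774)·(0.88,3.16) + 0.774·(0.28,5.29) = (0.4156,4.8086)
  v4: (1-0.774)·(-1.75,3.27) + 0.774·(-3.6,3.34) = (-3.1819,3.3242)
  v5: (1-0.774)·(-2.02,-0.11) + 0.774·(-6.69,-1.05) = (-5.6346,-0.8376)
  v6: (1-0.774)·(-1.28,-3.06) + 0.774·(-2.88,-4.3) = (-2.5184,-4.0198)
  v7: (1-0.774)·(1.22,-1.93) + 0.774·(1.09,-4.71) = (1.1194,-4.0817)
  v8: (1-0.774)·(3.91,-0.55) + 0.774·(3.07,-1.39) = (3.2598,-1.2002)
Shoelace sum Σ(x_i·y_{i+1} − x_{i+1}·y_i):
  i=1: 3.5633·4.3577 − 2.8221·1.8746 = +10.2377 (running +10.2377)
  i=2: 2.8221·4.8086 − 0.4156·4.3577 = +11.7595 (running +21.9972)
  i=3: 0.4156·3.3242 − -3.1819·4.8086 = +16.6821 (running +38.6793)
  i=4: -3.1819·-0.8376 − -5.6346·3.3242 = +21.3954 (running +60.0747)
  i=5: -5.6346·-4.0198 − -2.5184·-0.8376 = +20.5403 (running +80.6151)
  i=6: -2.5184·-4.0817 − 1.1194·-4.0198 = +14.7790 (running +95.3941)
  i=7: 1.1194·-1.2002 − 3.2598·-4.0817 = +11.9623 (running +107.3564)
  i=8: 3.2598·1.8746 − 3.5633·-1.2002 = +10.3874 (running +117.7438)
Area = |Σ|/2 = |117.7438|/2 = 58.8719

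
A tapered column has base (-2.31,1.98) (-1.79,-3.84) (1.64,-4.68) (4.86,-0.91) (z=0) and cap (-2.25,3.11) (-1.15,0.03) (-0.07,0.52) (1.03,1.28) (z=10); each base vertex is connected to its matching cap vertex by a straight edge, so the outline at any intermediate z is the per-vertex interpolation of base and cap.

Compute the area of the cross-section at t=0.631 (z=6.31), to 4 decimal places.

Area at t=0.631: 10.4836

Cross-section at t=0.631: each vertex is (1-t)·p0[i] + t·p1[i].
  v1: (1-0.631)·(-2.31,1.98) + 0.631·(-2.25,3.11) = (-2.2721,2.6930)
  v2: (1-0.631)·(-1.79,-3.84) + 0.631·(-1.15,0.03) = (-1.3862,-1.3980)
  v3: (1-0.631)·(1.64,-4.68) + 0.631·(-0.07,0.52) = (0.5610,-1.3988)
  v4: (1-0.631)·(4.86,-0.91) + 0.631·(1.03,1.28) = (2.4433,0.4719)
Shoelace sum Σ(x_i·y_{i+1} − x_{i+1}·y_i):
  i=1: -2.2721·-1.3980 − -1.3862·2.6930 = +6.9095 (running +6.9095)
  i=2: -1.3862·-1.3988 − 0.5610·-1.3980 = +2.7232 (running +9.6327)
  i=3: 0.5610·0.4719 − 2.4433·-1.3988 = +3.6824 (running +13.3151)
  i=4: 2.4433·2.6930 − -2.2721·0.4719 = +7.6520 (running +20.9671)
Area = |Σ|/2 = |20.9671|/2 = 10.4836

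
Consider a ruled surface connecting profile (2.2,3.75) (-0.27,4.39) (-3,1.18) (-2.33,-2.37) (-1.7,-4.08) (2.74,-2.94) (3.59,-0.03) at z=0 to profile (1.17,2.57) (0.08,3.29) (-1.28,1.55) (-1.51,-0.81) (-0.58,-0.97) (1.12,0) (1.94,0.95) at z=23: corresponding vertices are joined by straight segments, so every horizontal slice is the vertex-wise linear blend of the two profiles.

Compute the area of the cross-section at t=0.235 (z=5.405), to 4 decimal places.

Cross-section at t=0.235: each vertex is (1-t)·p0[i] + t·p1[i].
  v1: (1-0.235)·(2.2,3.75) + 0.235·(1.17,2.57) = (1.9580,3.4727)
  v2: (1-0.235)·(-0.27,4.39) + 0.235·(0.08,3.29) = (-0.1878,4.1315)
  v3: (1-0.235)·(-3,1.18) + 0.235·(-1.28,1.55) = (-2.5958,1.2670)
  v4: (1-0.235)·(-2.33,-2.37) + 0.235·(-1.51,-0.81) = (-2.1373,-2.0034)
  v5: (1-0.235)·(-1.7,-4.08) + 0.235·(-0.58,-0.97) = (-1.4368,-3.3491)
  v6: (1-0.235)·(2.74,-2.94) + 0.235·(1.12,0) = (2.3593,-2.2491)
  v7: (1-0.235)·(3.59,-0.03) + 0.235·(1.94,0.95) = (3.2023,0.2003)
Shoelace sum Σ(x_i·y_{i+1} − x_{i+1}·y_i):
  i=1: 1.9580·4.1315 − -0.1878·3.4727 = +8.7413 (running +8.7413)
  i=2: -0.1878·1.2670 − -2.5958·4.1315 = +10.4867 (running +19.2279)
  i=3: -2.5958·-2.0034 − -2.1373·1.2670 = +7.9083 (running +27.1362)
  i=4: -2.1373·-3.3491 − -1.4368·-2.0034 = +4.2797 (running +31.4159)
  i=5: -1.4368·-2.2491 − 2.3593·-3.3491 = +11.1332 (running +42.5490)
  i=6: 2.3593·0.2003 − 3.2023·-2.2491 = +7.6747 (running +50.2238)
  i=7: 3.2023·3.4727 − 1.9580·0.2003 = +10.7283 (running +60.9521)
Area = |Σ|/2 = |60.9521|/2 = 30.4760

Area at t=0.235: 30.4760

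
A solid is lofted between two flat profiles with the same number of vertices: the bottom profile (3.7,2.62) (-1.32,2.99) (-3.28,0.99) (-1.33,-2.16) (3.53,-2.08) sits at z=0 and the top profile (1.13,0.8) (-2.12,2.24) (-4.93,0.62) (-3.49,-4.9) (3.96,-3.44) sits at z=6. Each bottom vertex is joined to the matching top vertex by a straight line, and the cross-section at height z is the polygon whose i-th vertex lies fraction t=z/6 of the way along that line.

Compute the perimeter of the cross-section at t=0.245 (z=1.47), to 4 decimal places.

Perimeter at t=0.245: 21.8027

Cross-section at t=0.245: each vertex is (1-t)·p0[i] + t·p1[i].
  v1: (1-0.245)·(3.7,2.62) + 0.245·(1.13,0.8) = (3.0704,2.1741)
  v2: (1-0.245)·(-1.32,2.99) + 0.245·(-2.12,2.24) = (-1.5160,2.8062)
  v3: (1-0.245)·(-3.28,0.99) + 0.245·(-4.93,0.62) = (-3.6842,0.8993)
  v4: (1-0.245)·(-1.33,-2.16) + 0.245·(-3.49,-4.9) = (-1.8592,-2.8313)
  v5: (1-0.245)·(3.53,-2.08) + 0.245·(3.96,-3.44) = (3.6353,-2.4132)
Perimeter = Σ |v_{i+1} − v_i|:
  edge 1→2: √(-4.5864² + 0.6321²) = 4.6297 (running 4.6297)
  edge 2→3: √(-2.1682² + -1.9069²) = 2.8875 (running 7.5172)
  edge 3→4: √(1.8250² + -3.7307²) = 4.1531 (running 11.6703)
  edge 4→5: √(5.4946² + 0.4181²) = 5.5104 (running 17.1808)
  edge 5→1: √(-0.5650² + 4.5873²) = 4.6220 (running 21.8027)
Perimeter = 21.8027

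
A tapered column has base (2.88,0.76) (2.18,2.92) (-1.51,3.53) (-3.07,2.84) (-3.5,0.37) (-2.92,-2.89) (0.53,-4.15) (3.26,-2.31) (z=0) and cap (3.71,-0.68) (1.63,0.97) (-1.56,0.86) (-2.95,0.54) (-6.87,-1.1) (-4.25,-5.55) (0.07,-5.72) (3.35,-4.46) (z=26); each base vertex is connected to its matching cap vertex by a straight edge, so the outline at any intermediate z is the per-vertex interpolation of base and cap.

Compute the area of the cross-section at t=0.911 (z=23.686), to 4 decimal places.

Cross-section at t=0.911: each vertex is (1-t)·p0[i] + t·p1[i].
  v1: (1-0.911)·(2.88,0.76) + 0.911·(3.71,-0.68) = (3.6361,-0.5518)
  v2: (1-0.911)·(2.18,2.92) + 0.911·(1.63,0.97) = (1.6789,1.1435)
  v3: (1-0.911)·(-1.51,3.53) + 0.911·(-1.56,0.86) = (-1.5556,1.0976)
  v4: (1-0.911)·(-3.07,2.84) + 0.911·(-2.95,0.54) = (-2.9607,0.7447)
  v5: (1-0.911)·(-3.5,0.37) + 0.911·(-6.87,-1.1) = (-6.5701,-0.9692)
  v6: (1-0.911)·(-2.92,-2.89) + 0.911·(-4.25,-5.55) = (-4.1316,-5.3133)
  v7: (1-0.911)·(0.53,-4.15) + 0.911·(0.07,-5.72) = (0.1109,-5.5803)
  v8: (1-0.911)·(3.26,-2.31) + 0.911·(3.35,-4.46) = (3.3420,-4.2687)
Shoelace sum Σ(x_i·y_{i+1} − x_{i+1}·y_i):
  i=1: 3.6361·1.1435 − 1.6789·-0.5518 = +5.0846 (running +5.0846)
  i=2: 1.6789·1.0976 − -1.5556·1.1435 = +3.6217 (running +8.7063)
  i=3: -1.5556·0.7447 − -2.9607·1.0976 = +2.0913 (running +10.7976)
  i=4: -2.9607·-0.9692 − -6.5701·0.7447 = +7.7621 (running +18.5598)
  i=5: -6.5701·-5.3133 − -4.1316·-0.9692 = +30.9042 (running +49.4640)
  i=6: -4.1316·-5.5803 − 0.1109·-5.3133 = +23.6451 (running +73.1091)
  i=7: 0.1109·-4.2687 − 3.3420·-5.5803 = +18.1756 (running +91.2847)
  i=8: 3.3420·-0.5518 − 3.6361·-4.2687 = +13.6771 (running +104.9618)
Area = |Σ|/2 = |104.9618|/2 = 52.4809

Area at t=0.911: 52.4809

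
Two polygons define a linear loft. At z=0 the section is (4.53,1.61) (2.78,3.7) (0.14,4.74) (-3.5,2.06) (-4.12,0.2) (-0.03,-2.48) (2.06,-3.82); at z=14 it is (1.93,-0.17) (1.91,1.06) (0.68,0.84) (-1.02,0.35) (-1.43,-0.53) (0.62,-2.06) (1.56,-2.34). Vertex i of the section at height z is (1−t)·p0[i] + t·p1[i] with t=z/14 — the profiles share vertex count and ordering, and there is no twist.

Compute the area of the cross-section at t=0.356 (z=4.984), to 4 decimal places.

Cross-section at t=0.356: each vertex is (1-t)·p0[i] + t·p1[i].
  v1: (1-0.356)·(4.53,1.61) + 0.356·(1.93,-0.17) = (3.6044,0.9763)
  v2: (1-0.356)·(2.78,3.7) + 0.356·(1.91,1.06) = (2.4703,2.7602)
  v3: (1-0.356)·(0.14,4.74) + 0.356·(0.68,0.84) = (0.3322,3.3516)
  v4: (1-0.356)·(-3.5,2.06) + 0.356·(-1.02,0.35) = (-2.6171,1.4512)
  v5: (1-0.356)·(-4.12,0.2) + 0.356·(-1.43,-0.53) = (-3.1624,-0.0599)
  v6: (1-0.356)·(-0.03,-2.48) + 0.356·(0.62,-2.06) = (0.2014,-2.3305)
  v7: (1-0.356)·(2.06,-3.82) + 0.356·(1.56,-2.34) = (1.8820,-3.2931)
Shoelace sum Σ(x_i·y_{i+1} − x_{i+1}·y_i):
  i=1: 3.6044·2.7602 − 2.4703·0.9763 = +7.5369 (running +7.5369)
  i=2: 2.4703·3.3516 − 0.3322·2.7602 = +7.3624 (running +14.8993)
  i=3: 0.3322·1.4512 − -2.6171·3.3516 = +9.2537 (running +24.1530)
  i=4: -2.6171·-0.0599 − -3.1624·1.4512 = +4.7461 (running +28.8990)
  i=5: -3.1624·-2.3305 − 0.2014·-0.0599 = +7.3819 (running +36.2809)
  i=6: 0.2014·-3.2931 − 1.8820·-2.3305 = +3.7227 (running +40.0037)
  i=7: 1.8820·0.9763 − 3.6044·-3.2931 = +13.7072 (running +53.7108)
Area = |Σ|/2 = |53.7108|/2 = 26.8554

Area at t=0.356: 26.8554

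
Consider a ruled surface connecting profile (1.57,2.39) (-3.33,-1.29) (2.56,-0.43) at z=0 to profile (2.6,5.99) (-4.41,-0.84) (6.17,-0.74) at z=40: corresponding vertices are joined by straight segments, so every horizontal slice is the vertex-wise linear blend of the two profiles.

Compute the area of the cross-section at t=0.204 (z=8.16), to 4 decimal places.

Area at t=0.204: 12.9190

Cross-section at t=0.204: each vertex is (1-t)·p0[i] + t·p1[i].
  v1: (1-0.204)·(1.57,2.39) + 0.204·(2.6,5.99) = (1.7801,3.1244)
  v2: (1-0.204)·(-3.33,-1.29) + 0.204·(-4.41,-0.84) = (-3.5503,-1.1982)
  v3: (1-0.204)·(2.56,-0.43) + 0.204·(6.17,-0.74) = (3.2964,-0.4932)
Shoelace sum Σ(x_i·y_{i+1} − x_{i+1}·y_i):
  i=1: 1.7801·-1.1982 − -3.5503·3.1244 = +8.9597 (running +8.9597)
  i=2: -3.5503·-0.4932 − 3.2964·-1.1982 = +5.7010 (running +14.6606)
  i=3: 3.2964·3.1244 − 1.7801·-0.4932 = +11.1774 (running +25.8381)
Area = |Σ|/2 = |25.8381|/2 = 12.9190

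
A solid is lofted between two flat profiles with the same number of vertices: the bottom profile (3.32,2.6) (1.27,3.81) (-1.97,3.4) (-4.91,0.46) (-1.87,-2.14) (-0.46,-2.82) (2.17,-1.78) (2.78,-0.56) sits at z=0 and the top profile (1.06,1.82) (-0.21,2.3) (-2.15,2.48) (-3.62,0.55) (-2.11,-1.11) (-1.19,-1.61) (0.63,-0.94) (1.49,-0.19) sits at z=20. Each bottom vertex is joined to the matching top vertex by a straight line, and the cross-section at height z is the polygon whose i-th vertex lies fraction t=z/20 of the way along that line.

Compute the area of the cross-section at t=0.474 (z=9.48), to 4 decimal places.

Cross-section at t=0.474: each vertex is (1-t)·p0[i] + t·p1[i].
  v1: (1-0.474)·(3.32,2.6) + 0.474·(1.06,1.82) = (2.2488,2.2303)
  v2: (1-0.474)·(1.27,3.81) + 0.474·(-0.21,2.3) = (0.5685,3.0943)
  v3: (1-0.474)·(-1.97,3.4) + 0.474·(-2.15,2.48) = (-2.0553,2.9639)
  v4: (1-0.474)·(-4.91,0.46) + 0.474·(-3.62,0.55) = (-4.2985,0.5027)
  v5: (1-0.474)·(-1.87,-2.14) + 0.474·(-2.11,-1.11) = (-1.9838,-1.6518)
  v6: (1-0.474)·(-0.46,-2.82) + 0.474·(-1.19,-1.61) = (-0.8060,-2.2465)
  v7: (1-0.474)·(2.17,-1.78) + 0.474·(0.63,-0.94) = (1.4400,-1.3818)
  v8: (1-0.474)·(2.78,-0.56) + 0.474·(1.49,-0.19) = (2.1685,-0.3846)
Shoelace sum Σ(x_i·y_{i+1} − x_{i+1}·y_i):
  i=1: 2.2488·3.0943 − 0.5685·2.2303 = +5.6904 (running +5.6904)
  i=2: 0.5685·2.9639 − -2.0553·3.0943 = +8.0446 (running +13.7350)
  i=3: -2.0553·0.5027 − -4.2985·2.9639 = +11.7074 (running +25.4424)
  i=4: -4.2985·-1.6518 − -1.9838·0.5027 = +8.0974 (running +33.5398)
  i=5: -1.9838·-2.2465 − -0.8060·-1.6518 = +3.1251 (running +36.6649)
  i=6: -0.8060·-1.3818 − 1.4400·-2.2465 = +4.3488 (running +41.0137)
  i=7: 1.4400·-0.3846 − 2.1685·-1.3818 = +2.4427 (running +43.4564)
  i=8: 2.1685·2.2303 − 2.2488·-0.3846 = +5.7014 (running +49.1577)
Area = |Σ|/2 = |49.1577|/2 = 24.5789

Area at t=0.474: 24.5789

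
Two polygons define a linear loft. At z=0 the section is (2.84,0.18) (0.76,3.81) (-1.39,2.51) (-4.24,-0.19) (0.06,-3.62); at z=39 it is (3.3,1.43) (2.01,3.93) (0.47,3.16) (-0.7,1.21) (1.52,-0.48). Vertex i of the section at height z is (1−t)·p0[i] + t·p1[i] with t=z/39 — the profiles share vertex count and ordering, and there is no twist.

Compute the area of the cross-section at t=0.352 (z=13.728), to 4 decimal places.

Area at t=0.352: 20.0881

Cross-section at t=0.352: each vertex is (1-t)·p0[i] + t·p1[i].
  v1: (1-0.352)·(2.84,0.18) + 0.352·(3.3,1.43) = (3.0019,0.6200)
  v2: (1-0.352)·(0.76,3.81) + 0.352·(2.01,3.93) = (1.2000,3.8522)
  v3: (1-0.352)·(-1.39,2.51) + 0.352·(0.47,3.16) = (-0.7353,2.7388)
  v4: (1-0.352)·(-4.24,-0.19) + 0.352·(-0.7,1.21) = (-2.9939,0.3028)
  v5: (1-0.352)·(0.06,-3.62) + 0.352·(1.52,-0.48) = (0.5739,-2.5147)
Shoelace sum Σ(x_i·y_{i+1} − x_{i+1}·y_i):
  i=1: 3.0019·3.8522 − 1.2000·0.6200 = +10.8201 (running +10.8201)
  i=2: 1.2000·2.7388 − -0.7353·3.8522 = +6.1190 (running +16.9392)
  i=3: -0.7353·0.3028 − -2.9939·2.7388 = +7.9771 (running +24.9163)
  i=4: -2.9939·-2.5147 − 0.5739·0.3028 = +7.3551 (running +32.2713)
  i=5: 0.5739·0.6200 − 3.0019·-2.5147 = +7.9048 (running +40.1762)
Area = |Σ|/2 = |40.1762|/2 = 20.0881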